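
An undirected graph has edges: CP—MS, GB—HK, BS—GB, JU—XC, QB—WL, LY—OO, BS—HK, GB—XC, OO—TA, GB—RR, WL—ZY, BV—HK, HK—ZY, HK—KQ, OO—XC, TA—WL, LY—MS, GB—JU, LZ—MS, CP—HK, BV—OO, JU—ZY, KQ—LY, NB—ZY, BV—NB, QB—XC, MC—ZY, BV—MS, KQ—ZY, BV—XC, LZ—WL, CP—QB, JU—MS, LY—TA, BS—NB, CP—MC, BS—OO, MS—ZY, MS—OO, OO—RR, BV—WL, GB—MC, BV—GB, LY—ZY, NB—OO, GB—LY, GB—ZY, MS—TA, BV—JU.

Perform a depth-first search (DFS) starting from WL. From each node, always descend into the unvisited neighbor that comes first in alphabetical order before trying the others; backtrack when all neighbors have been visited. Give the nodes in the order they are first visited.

Visit WL
WL → BV
BV → GB
GB → BS
BS → HK
HK → CP
CP → MC
MC → ZY
ZY → JU
JU → MS
MS → LY
LY → KQ
LY → OO
OO → NB
OO → RR
OO → TA
OO → XC
XC → QB
MS → LZ

WL, BV, GB, BS, HK, CP, MC, ZY, JU, MS, LY, KQ, OO, NB, RR, TA, XC, QB, LZ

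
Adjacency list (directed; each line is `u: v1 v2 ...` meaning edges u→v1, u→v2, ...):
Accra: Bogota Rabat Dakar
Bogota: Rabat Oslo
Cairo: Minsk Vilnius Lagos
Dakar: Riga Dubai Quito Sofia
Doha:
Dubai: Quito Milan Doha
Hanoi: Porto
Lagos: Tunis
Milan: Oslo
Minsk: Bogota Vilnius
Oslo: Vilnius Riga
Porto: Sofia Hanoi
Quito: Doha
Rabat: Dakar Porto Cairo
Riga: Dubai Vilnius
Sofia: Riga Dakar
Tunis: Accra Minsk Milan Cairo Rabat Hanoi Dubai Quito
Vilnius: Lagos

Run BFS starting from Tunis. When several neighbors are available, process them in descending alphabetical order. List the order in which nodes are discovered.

Tunis, Rabat, Quito, Minsk, Milan, Hanoi, Dubai, Cairo, Accra, Porto, Dakar, Doha, Vilnius, Bogota, Oslo, Lagos, Sofia, Riga

Visit Tunis; enqueue Rabat, Quito, Minsk, Milan, Hanoi, Dubai, Cairo, Accra → queue [Rabat, Quito, Minsk, Milan, Hanoi, Dubai, Cairo, Accra]
Visit Rabat; enqueue Porto, Dakar → queue [Quito, Minsk, Milan, Hanoi, Dubai, Cairo, Accra, Porto, Dakar]
Visit Quito; enqueue Doha → queue [Minsk, Milan, Hanoi, Dubai, Cairo, Accra, Porto, Dakar, Doha]
Visit Minsk; enqueue Vilnius, Bogota → queue [Milan, Hanoi, Dubai, Cairo, Accra, Porto, Dakar, Doha, Vilnius, Bogota]
Visit Milan; enqueue Oslo → queue [Hanoi, Dubai, Cairo, Accra, Porto, Dakar, Doha, Vilnius, Bogota, Oslo]
Visit Hanoi → queue [Dubai, Cairo, Accra, Porto, Dakar, Doha, Vilnius, Bogota, Oslo]
Visit Dubai → queue [Cairo, Accra, Porto, Dakar, Doha, Vilnius, Bogota, Oslo]
Visit Cairo; enqueue Lagos → queue [Accra, Porto, Dakar, Doha, Vilnius, Bogota, Oslo, Lagos]
Visit Accra → queue [Porto, Dakar, Doha, Vilnius, Bogota, Oslo, Lagos]
Visit Porto; enqueue Sofia → queue [Dakar, Doha, Vilnius, Bogota, Oslo, Lagos, Sofia]
Visit Dakar; enqueue Riga → queue [Doha, Vilnius, Bogota, Oslo, Lagos, Sofia, Riga]
Visit Doha → queue [Vilnius, Bogota, Oslo, Lagos, Sofia, Riga]
Visit Vilnius → queue [Bogota, Oslo, Lagos, Sofia, Riga]
Visit Bogota → queue [Oslo, Lagos, Sofia, Riga]
Visit Oslo → queue [Lagos, Sofia, Riga]
Visit Lagos → queue [Sofia, Riga]
Visit Sofia → queue [Riga]
Visit Riga → queue []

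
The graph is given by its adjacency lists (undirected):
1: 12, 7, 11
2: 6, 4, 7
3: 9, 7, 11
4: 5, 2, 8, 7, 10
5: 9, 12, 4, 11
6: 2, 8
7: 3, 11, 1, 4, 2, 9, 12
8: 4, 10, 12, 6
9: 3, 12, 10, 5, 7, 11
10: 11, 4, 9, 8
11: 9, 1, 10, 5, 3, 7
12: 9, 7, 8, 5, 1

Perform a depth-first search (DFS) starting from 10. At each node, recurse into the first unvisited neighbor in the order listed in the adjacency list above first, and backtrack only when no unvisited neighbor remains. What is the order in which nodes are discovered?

Visit 10
10 → 11
11 → 9
9 → 3
3 → 7
7 → 1
1 → 12
12 → 8
8 → 4
4 → 5
4 → 2
2 → 6

10 -> 11 -> 9 -> 3 -> 7 -> 1 -> 12 -> 8 -> 4 -> 5 -> 2 -> 6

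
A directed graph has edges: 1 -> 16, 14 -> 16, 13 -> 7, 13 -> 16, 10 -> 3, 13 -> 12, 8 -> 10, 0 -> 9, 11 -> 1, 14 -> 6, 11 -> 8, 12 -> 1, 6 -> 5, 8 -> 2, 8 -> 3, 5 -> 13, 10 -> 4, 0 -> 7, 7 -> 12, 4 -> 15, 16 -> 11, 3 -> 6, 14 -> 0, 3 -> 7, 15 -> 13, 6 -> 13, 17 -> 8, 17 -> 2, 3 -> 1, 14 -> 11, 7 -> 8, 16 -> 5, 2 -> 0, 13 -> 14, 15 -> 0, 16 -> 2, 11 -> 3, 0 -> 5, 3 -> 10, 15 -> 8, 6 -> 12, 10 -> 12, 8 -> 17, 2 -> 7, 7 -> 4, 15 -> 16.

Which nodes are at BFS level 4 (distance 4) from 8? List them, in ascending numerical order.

11, 14

Level 0: 8
Level 1: 2, 3, 10, 17
Level 2: 0, 1, 4, 6, 7, 12
Level 3: 5, 9, 13, 15, 16
Level 4: 11, 14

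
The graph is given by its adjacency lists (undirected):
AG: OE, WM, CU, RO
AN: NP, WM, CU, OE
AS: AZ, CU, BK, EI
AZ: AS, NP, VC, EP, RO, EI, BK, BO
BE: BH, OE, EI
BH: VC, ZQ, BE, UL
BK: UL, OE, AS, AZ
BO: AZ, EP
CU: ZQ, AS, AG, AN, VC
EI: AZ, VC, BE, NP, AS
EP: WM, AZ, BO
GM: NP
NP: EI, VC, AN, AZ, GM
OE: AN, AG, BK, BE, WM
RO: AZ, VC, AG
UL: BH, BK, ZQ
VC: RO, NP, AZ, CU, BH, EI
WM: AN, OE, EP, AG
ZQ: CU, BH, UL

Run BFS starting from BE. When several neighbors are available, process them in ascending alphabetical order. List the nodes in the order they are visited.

BE BH EI OE UL VC ZQ AS AZ NP AG AN BK WM CU RO BO EP GM

Visit BE; enqueue BH, EI, OE → queue [BH, EI, OE]
Visit BH; enqueue UL, VC, ZQ → queue [EI, OE, UL, VC, ZQ]
Visit EI; enqueue AS, AZ, NP → queue [OE, UL, VC, ZQ, AS, AZ, NP]
Visit OE; enqueue AG, AN, BK, WM → queue [UL, VC, ZQ, AS, AZ, NP, AG, AN, BK, WM]
Visit UL → queue [VC, ZQ, AS, AZ, NP, AG, AN, BK, WM]
Visit VC; enqueue CU, RO → queue [ZQ, AS, AZ, NP, AG, AN, BK, WM, CU, RO]
Visit ZQ → queue [AS, AZ, NP, AG, AN, BK, WM, CU, RO]
Visit AS → queue [AZ, NP, AG, AN, BK, WM, CU, RO]
Visit AZ; enqueue BO, EP → queue [NP, AG, AN, BK, WM, CU, RO, BO, EP]
Visit NP; enqueue GM → queue [AG, AN, BK, WM, CU, RO, BO, EP, GM]
Visit AG → queue [AN, BK, WM, CU, RO, BO, EP, GM]
Visit AN → queue [BK, WM, CU, RO, BO, EP, GM]
Visit BK → queue [WM, CU, RO, BO, EP, GM]
Visit WM → queue [CU, RO, BO, EP, GM]
Visit CU → queue [RO, BO, EP, GM]
Visit RO → queue [BO, EP, GM]
Visit BO → queue [EP, GM]
Visit EP → queue [GM]
Visit GM → queue []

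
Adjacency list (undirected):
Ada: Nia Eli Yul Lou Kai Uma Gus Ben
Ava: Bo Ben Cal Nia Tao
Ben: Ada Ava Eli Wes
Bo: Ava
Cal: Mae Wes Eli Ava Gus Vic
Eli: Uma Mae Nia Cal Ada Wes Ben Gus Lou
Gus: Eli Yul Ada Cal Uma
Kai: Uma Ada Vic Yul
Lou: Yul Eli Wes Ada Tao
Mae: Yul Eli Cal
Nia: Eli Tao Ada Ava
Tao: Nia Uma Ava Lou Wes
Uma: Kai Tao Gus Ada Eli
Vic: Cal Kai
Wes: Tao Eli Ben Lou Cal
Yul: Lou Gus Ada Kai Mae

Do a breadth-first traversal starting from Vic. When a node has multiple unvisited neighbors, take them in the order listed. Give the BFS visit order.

Vic -> Cal -> Kai -> Mae -> Wes -> Eli -> Ava -> Gus -> Uma -> Ada -> Yul -> Tao -> Ben -> Lou -> Nia -> Bo

Visit Vic; enqueue Cal, Kai → queue [Cal, Kai]
Visit Cal; enqueue Mae, Wes, Eli, Ava, Gus → queue [Kai, Mae, Wes, Eli, Ava, Gus]
Visit Kai; enqueue Uma, Ada, Yul → queue [Mae, Wes, Eli, Ava, Gus, Uma, Ada, Yul]
Visit Mae → queue [Wes, Eli, Ava, Gus, Uma, Ada, Yul]
Visit Wes; enqueue Tao, Ben, Lou → queue [Eli, Ava, Gus, Uma, Ada, Yul, Tao, Ben, Lou]
Visit Eli; enqueue Nia → queue [Ava, Gus, Uma, Ada, Yul, Tao, Ben, Lou, Nia]
Visit Ava; enqueue Bo → queue [Gus, Uma, Ada, Yul, Tao, Ben, Lou, Nia, Bo]
Visit Gus → queue [Uma, Ada, Yul, Tao, Ben, Lou, Nia, Bo]
Visit Uma → queue [Ada, Yul, Tao, Ben, Lou, Nia, Bo]
Visit Ada → queue [Yul, Tao, Ben, Lou, Nia, Bo]
Visit Yul → queue [Tao, Ben, Lou, Nia, Bo]
Visit Tao → queue [Ben, Lou, Nia, Bo]
Visit Ben → queue [Lou, Nia, Bo]
Visit Lou → queue [Nia, Bo]
Visit Nia → queue [Bo]
Visit Bo → queue []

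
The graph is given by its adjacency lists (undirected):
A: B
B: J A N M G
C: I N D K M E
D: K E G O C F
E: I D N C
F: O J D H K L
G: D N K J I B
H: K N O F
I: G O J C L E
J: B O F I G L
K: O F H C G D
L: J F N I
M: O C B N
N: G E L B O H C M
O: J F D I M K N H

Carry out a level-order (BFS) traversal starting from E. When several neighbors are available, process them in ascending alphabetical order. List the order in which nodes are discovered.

Visit E; enqueue C, D, I, N → queue [C, D, I, N]
Visit C; enqueue K, M → queue [D, I, N, K, M]
Visit D; enqueue F, G, O → queue [I, N, K, M, F, G, O]
Visit I; enqueue J, L → queue [N, K, M, F, G, O, J, L]
Visit N; enqueue B, H → queue [K, M, F, G, O, J, L, B, H]
Visit K → queue [M, F, G, O, J, L, B, H]
Visit M → queue [F, G, O, J, L, B, H]
Visit F → queue [G, O, J, L, B, H]
Visit G → queue [O, J, L, B, H]
Visit O → queue [J, L, B, H]
Visit J → queue [L, B, H]
Visit L → queue [B, H]
Visit B; enqueue A → queue [H, A]
Visit H → queue [A]
Visit A → queue []

E, C, D, I, N, K, M, F, G, O, J, L, B, H, A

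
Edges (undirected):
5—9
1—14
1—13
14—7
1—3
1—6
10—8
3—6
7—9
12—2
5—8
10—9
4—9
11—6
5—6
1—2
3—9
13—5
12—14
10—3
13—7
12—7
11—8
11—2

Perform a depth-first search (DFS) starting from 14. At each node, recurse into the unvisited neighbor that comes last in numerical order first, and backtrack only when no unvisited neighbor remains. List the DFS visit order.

Visit 14
14 → 12
12 → 7
7 → 13
13 → 5
5 → 9
9 → 10
10 → 8
8 → 11
11 → 6
6 → 3
3 → 1
1 → 2
9 → 4

14, 12, 7, 13, 5, 9, 10, 8, 11, 6, 3, 1, 2, 4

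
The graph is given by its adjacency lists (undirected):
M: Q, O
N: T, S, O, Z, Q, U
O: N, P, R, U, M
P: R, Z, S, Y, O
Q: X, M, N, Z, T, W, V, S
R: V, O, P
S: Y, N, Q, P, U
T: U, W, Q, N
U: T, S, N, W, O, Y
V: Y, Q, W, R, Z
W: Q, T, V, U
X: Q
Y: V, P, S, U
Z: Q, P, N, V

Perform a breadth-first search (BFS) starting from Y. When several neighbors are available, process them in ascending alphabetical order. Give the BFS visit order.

Y, P, S, U, V, O, R, Z, N, Q, T, W, M, X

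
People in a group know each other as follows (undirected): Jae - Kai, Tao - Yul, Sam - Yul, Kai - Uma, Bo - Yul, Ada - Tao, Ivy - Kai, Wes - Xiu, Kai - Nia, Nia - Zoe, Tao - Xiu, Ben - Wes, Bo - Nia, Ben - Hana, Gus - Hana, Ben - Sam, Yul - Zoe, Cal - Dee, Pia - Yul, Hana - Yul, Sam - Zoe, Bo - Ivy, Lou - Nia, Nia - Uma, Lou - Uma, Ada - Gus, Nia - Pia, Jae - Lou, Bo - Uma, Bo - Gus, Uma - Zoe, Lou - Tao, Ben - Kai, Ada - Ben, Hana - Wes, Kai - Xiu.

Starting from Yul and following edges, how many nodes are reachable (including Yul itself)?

BFS from Yul visits: Yul, Zoe, Tao, Sam, Pia, Hana, Bo, Uma, Nia, Xiu, Lou, Ada, Ben, Wes, Gus, Ivy, Kai, Jae
Reachable nodes: 18 of 20 total.

18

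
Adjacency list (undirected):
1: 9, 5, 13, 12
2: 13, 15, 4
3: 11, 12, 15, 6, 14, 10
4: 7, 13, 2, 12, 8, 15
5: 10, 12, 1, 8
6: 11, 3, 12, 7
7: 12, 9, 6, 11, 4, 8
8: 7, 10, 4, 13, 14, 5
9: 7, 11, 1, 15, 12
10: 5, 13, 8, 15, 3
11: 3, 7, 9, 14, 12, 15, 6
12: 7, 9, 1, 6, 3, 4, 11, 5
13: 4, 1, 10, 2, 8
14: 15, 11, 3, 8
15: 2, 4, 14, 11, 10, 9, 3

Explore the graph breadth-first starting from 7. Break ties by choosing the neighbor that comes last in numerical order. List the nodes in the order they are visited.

Visit 7; enqueue 12, 11, 9, 8, 6, 4 → queue [12, 11, 9, 8, 6, 4]
Visit 12; enqueue 5, 3, 1 → queue [11, 9, 8, 6, 4, 5, 3, 1]
Visit 11; enqueue 15, 14 → queue [9, 8, 6, 4, 5, 3, 1, 15, 14]
Visit 9 → queue [8, 6, 4, 5, 3, 1, 15, 14]
Visit 8; enqueue 13, 10 → queue [6, 4, 5, 3, 1, 15, 14, 13, 10]
Visit 6 → queue [4, 5, 3, 1, 15, 14, 13, 10]
Visit 4; enqueue 2 → queue [5, 3, 1, 15, 14, 13, 10, 2]
Visit 5 → queue [3, 1, 15, 14, 13, 10, 2]
Visit 3 → queue [1, 15, 14, 13, 10, 2]
Visit 1 → queue [15, 14, 13, 10, 2]
Visit 15 → queue [14, 13, 10, 2]
Visit 14 → queue [13, 10, 2]
Visit 13 → queue [10, 2]
Visit 10 → queue [2]
Visit 2 → queue []

7 → 12 → 11 → 9 → 8 → 6 → 4 → 5 → 3 → 1 → 15 → 14 → 13 → 10 → 2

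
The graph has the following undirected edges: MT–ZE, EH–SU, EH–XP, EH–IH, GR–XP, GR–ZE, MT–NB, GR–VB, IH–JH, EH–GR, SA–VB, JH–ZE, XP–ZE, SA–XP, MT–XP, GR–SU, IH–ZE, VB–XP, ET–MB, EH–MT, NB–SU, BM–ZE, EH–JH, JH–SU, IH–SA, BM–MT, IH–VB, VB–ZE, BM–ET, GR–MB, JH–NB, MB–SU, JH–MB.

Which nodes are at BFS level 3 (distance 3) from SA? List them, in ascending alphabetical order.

Level 0: SA
Level 1: IH, VB, XP
Level 2: EH, GR, JH, MT, ZE
Level 3: BM, MB, NB, SU
Level 4: ET

BM, MB, NB, SU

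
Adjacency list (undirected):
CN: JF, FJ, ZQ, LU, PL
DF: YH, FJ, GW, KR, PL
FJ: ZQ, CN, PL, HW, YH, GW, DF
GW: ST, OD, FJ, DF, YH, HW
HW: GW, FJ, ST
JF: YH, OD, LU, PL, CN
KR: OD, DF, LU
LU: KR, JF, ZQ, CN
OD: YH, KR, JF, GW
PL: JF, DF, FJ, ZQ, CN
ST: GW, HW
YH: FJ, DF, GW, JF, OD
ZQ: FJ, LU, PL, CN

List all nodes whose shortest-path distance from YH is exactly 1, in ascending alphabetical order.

DF, FJ, GW, JF, OD

Level 0: YH
Level 1: DF, FJ, GW, JF, OD
Level 2: CN, HW, KR, LU, PL, ST, ZQ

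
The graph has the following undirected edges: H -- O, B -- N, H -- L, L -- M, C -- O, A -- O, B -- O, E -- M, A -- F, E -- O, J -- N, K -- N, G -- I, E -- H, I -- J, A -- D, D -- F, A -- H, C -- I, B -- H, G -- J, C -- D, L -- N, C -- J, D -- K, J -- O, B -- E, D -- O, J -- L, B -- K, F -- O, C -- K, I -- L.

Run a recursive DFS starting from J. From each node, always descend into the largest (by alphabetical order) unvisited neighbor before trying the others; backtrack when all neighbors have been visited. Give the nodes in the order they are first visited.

J -> O -> H -> L -> N -> K -> D -> F -> A -> C -> I -> G -> B -> E -> M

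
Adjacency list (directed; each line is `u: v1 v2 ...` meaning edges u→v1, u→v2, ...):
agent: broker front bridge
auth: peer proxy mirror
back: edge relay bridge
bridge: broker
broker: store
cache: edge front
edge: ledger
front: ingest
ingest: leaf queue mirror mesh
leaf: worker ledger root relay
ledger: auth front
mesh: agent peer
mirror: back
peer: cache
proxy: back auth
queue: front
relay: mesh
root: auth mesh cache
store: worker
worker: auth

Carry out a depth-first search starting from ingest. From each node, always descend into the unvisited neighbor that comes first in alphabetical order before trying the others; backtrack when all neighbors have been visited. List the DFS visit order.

Visit ingest
ingest → leaf
leaf → ledger
ledger → auth
auth → mirror
mirror → back
back → bridge
bridge → broker
broker → store
store → worker
back → edge
back → relay
relay → mesh
mesh → agent
agent → front
mesh → peer
peer → cache
auth → proxy
leaf → root
ingest → queue

ingest → leaf → ledger → auth → mirror → back → bridge → broker → store → worker → edge → relay → mesh → agent → front → peer → cache → proxy → root → queue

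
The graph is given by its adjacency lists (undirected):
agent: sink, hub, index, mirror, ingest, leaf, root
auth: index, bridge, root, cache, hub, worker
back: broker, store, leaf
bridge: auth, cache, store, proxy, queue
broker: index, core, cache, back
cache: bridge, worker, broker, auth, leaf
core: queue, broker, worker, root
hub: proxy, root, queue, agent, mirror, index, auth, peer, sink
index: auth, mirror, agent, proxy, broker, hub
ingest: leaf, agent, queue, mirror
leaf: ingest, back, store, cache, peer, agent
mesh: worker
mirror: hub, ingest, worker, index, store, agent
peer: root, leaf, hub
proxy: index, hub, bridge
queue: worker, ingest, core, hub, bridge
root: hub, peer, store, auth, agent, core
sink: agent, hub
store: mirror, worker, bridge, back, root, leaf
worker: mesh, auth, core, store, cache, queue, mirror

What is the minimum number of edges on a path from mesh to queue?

Level 0: mesh
Level 1: worker
Level 2: auth, cache, core, mirror, queue, store
Level 3: agent, back, bridge, broker, hub, index, ingest, leaf, root
Level 4: peer, proxy, sink
queue first appears at level 2.

2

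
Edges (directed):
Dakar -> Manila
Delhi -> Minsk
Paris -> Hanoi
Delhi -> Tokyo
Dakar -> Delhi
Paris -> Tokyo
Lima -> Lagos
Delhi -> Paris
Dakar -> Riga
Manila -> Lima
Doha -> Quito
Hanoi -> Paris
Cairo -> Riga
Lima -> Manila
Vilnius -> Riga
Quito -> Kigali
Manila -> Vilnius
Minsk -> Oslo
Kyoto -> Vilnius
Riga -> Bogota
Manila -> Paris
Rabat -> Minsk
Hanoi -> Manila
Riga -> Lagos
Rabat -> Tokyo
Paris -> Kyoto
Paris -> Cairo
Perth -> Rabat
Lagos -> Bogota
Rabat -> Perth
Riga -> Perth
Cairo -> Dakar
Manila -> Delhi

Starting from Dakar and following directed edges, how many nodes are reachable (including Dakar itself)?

17

BFS from Dakar visits: Dakar, Delhi, Manila, Riga, Minsk, Paris, Tokyo, Lima, Vilnius, Bogota, Lagos, Perth, Oslo, Cairo, Hanoi, Kyoto, Rabat
Reachable nodes: 17 of 20 total.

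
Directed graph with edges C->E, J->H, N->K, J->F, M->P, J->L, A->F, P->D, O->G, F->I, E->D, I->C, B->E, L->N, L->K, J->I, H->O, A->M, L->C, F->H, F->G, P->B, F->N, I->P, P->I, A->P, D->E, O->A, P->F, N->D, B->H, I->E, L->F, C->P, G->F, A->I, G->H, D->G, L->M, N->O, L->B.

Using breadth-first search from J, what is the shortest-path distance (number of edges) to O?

Level 0: J
Level 1: F, H, I, L
Level 2: B, C, E, G, K, M, N, O, P
Level 3: A, D
O first appears at level 2.

2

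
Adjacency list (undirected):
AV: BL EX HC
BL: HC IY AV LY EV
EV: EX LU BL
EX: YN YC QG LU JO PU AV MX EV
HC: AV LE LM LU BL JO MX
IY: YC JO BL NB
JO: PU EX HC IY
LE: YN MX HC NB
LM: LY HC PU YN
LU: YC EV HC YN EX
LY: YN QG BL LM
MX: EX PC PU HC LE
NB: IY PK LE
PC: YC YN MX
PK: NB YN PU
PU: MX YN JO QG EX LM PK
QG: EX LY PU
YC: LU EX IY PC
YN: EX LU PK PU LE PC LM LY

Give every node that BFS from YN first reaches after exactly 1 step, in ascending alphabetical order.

EX, LE, LM, LU, LY, PC, PK, PU

Level 0: YN
Level 1: EX, LE, LM, LU, LY, PC, PK, PU
Level 2: AV, BL, EV, HC, JO, MX, NB, QG, YC
Level 3: IY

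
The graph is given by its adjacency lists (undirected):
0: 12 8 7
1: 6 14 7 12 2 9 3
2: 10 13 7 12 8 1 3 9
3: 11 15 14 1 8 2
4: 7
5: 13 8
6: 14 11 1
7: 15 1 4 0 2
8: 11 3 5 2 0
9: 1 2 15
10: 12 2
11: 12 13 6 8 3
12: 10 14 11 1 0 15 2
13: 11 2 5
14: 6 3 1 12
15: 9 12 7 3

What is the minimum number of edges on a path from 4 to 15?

2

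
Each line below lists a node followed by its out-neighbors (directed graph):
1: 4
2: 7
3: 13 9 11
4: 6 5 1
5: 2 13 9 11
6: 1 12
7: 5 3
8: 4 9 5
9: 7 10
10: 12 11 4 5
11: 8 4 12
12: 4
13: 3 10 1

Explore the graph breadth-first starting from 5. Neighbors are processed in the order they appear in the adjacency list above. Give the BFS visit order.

5 2 13 9 11 7 3 10 1 8 4 12 6

Visit 5; enqueue 2, 13, 9, 11 → queue [2, 13, 9, 11]
Visit 2; enqueue 7 → queue [13, 9, 11, 7]
Visit 13; enqueue 3, 10, 1 → queue [9, 11, 7, 3, 10, 1]
Visit 9 → queue [11, 7, 3, 10, 1]
Visit 11; enqueue 8, 4, 12 → queue [7, 3, 10, 1, 8, 4, 12]
Visit 7 → queue [3, 10, 1, 8, 4, 12]
Visit 3 → queue [10, 1, 8, 4, 12]
Visit 10 → queue [1, 8, 4, 12]
Visit 1 → queue [8, 4, 12]
Visit 8 → queue [4, 12]
Visit 4; enqueue 6 → queue [12, 6]
Visit 12 → queue [6]
Visit 6 → queue []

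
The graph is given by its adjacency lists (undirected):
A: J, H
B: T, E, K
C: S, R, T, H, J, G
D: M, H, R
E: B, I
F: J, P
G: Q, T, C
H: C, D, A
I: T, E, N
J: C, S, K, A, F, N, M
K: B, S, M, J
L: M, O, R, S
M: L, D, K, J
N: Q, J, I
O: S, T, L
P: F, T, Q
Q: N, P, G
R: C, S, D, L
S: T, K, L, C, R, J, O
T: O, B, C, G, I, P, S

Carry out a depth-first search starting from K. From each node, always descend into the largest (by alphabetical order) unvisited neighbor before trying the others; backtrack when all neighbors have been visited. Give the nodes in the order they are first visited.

K, S, T, P, Q, N, J, M, L, R, D, H, C, G, A, O, F, I, E, B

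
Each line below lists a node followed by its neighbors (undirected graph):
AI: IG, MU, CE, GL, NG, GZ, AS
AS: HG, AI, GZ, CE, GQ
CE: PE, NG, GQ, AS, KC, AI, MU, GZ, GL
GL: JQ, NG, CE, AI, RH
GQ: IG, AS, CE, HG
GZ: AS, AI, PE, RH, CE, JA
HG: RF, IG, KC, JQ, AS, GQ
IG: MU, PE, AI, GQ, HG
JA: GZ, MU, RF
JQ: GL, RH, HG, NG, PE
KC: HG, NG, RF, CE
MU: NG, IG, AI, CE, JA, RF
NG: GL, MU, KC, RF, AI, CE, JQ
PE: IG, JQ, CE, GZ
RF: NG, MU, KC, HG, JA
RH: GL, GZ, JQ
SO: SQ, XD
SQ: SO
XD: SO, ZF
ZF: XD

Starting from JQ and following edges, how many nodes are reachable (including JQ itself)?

BFS from JQ visits: JQ, GL, RH, HG, NG, PE, CE, AI, GZ, RF, IG, KC, AS, GQ, MU, JA
Reachable nodes: 16 of 20 total.

16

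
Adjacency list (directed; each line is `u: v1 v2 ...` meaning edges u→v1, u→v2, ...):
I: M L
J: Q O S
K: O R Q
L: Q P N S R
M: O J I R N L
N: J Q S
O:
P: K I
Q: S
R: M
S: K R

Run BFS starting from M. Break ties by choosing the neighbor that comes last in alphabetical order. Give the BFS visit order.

M R O N L J I S Q P K

Visit M; enqueue R, O, N, L, J, I → queue [R, O, N, L, J, I]
Visit R → queue [O, N, L, J, I]
Visit O → queue [N, L, J, I]
Visit N; enqueue S, Q → queue [L, J, I, S, Q]
Visit L; enqueue P → queue [J, I, S, Q, P]
Visit J → queue [I, S, Q, P]
Visit I → queue [S, Q, P]
Visit S; enqueue K → queue [Q, P, K]
Visit Q → queue [P, K]
Visit P → queue [K]
Visit K → queue []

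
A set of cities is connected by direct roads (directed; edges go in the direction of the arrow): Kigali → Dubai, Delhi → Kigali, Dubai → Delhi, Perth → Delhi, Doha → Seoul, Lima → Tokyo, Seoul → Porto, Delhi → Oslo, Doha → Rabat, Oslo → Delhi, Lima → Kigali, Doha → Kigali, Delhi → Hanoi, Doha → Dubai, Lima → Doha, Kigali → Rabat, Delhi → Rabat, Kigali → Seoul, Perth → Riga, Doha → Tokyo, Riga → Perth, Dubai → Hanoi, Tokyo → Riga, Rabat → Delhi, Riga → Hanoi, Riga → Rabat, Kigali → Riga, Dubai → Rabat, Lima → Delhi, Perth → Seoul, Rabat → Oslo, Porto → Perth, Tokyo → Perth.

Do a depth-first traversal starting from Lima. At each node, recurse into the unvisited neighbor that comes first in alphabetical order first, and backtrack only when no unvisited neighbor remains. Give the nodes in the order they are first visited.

Visit Lima
Lima → Delhi
Delhi → Hanoi
Delhi → Kigali
Kigali → Dubai
Dubai → Rabat
Rabat → Oslo
Kigali → Riga
Riga → Perth
Perth → Seoul
Seoul → Porto
Lima → Doha
Doha → Tokyo

Lima, Delhi, Hanoi, Kigali, Dubai, Rabat, Oslo, Riga, Perth, Seoul, Porto, Doha, Tokyo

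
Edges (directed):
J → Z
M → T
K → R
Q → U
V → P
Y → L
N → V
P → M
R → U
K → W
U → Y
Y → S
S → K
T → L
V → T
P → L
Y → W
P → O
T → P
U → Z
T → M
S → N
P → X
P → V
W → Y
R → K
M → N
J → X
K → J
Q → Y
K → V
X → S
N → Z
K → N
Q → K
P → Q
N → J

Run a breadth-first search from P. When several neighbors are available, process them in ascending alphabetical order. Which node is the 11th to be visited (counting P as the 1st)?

Visit P; enqueue L, M, O, Q, V, X → queue [L, M, O, Q, V, X]
Visit L → queue [M, O, Q, V, X]
Visit M; enqueue N, T → queue [O, Q, V, X, N, T]
Visit O → queue [Q, V, X, N, T]
Visit Q; enqueue K, U, Y → queue [V, X, N, T, K, U, Y]
Visit V → queue [X, N, T, K, U, Y]
Visit X; enqueue S → queue [N, T, K, U, Y, S]
Visit N; enqueue J, Z → queue [T, K, U, Y, S, J, Z]
Visit T → queue [K, U, Y, S, J, Z]
Visit K; enqueue R, W → queue [U, Y, S, J, Z, R, W]
Visit U → queue [Y, S, J, Z, R, W]
Visit Y → queue [S, J, Z, R, W]
Visit S → queue [J, Z, R, W]
Visit J → queue [Z, R, W]
Visit Z → queue [R, W]
Visit R → queue [W]
Visit W → queue []

Visit order: P, L, M, O, Q, V, X, N, T, K, U, Y, S, J, Z, R, W

U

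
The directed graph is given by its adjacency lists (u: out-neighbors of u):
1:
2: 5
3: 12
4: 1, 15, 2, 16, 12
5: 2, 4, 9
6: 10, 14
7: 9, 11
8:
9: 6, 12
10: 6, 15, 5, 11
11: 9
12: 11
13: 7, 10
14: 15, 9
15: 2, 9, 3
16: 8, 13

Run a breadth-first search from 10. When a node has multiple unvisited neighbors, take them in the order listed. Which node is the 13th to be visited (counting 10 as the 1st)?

16

Visit 10; enqueue 6, 15, 5, 11 → queue [6, 15, 5, 11]
Visit 6; enqueue 14 → queue [15, 5, 11, 14]
Visit 15; enqueue 2, 9, 3 → queue [5, 11, 14, 2, 9, 3]
Visit 5; enqueue 4 → queue [11, 14, 2, 9, 3, 4]
Visit 11 → queue [14, 2, 9, 3, 4]
Visit 14 → queue [2, 9, 3, 4]
Visit 2 → queue [9, 3, 4]
Visit 9; enqueue 12 → queue [3, 4, 12]
Visit 3 → queue [4, 12]
Visit 4; enqueue 1, 16 → queue [12, 1, 16]
Visit 12 → queue [1, 16]
Visit 1 → queue [16]
Visit 16; enqueue 8, 13 → queue [8, 13]
Visit 8 → queue [13]
Visit 13; enqueue 7 → queue [7]
Visit 7 → queue []

Visit order: 10, 6, 15, 5, 11, 14, 2, 9, 3, 4, 12, 1, 16, 8, 13, 7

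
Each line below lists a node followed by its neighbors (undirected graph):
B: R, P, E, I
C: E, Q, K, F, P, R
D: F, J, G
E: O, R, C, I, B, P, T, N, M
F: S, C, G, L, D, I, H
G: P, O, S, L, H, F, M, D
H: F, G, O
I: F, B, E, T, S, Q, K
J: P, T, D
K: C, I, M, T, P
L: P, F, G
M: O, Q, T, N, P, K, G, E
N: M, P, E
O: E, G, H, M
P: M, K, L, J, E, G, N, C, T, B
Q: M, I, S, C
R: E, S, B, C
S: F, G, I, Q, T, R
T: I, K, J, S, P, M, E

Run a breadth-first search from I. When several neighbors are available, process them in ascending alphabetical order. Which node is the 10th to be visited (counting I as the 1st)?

R

Visit I; enqueue B, E, F, K, Q, S, T → queue [B, E, F, K, Q, S, T]
Visit B; enqueue P, R → queue [E, F, K, Q, S, T, P, R]
Visit E; enqueue C, M, N, O → queue [F, K, Q, S, T, P, R, C, M, N, O]
Visit F; enqueue D, G, H, L → queue [K, Q, S, T, P, R, C, M, N, O, D, G, H, L]
Visit K → queue [Q, S, T, P, R, C, M, N, O, D, G, H, L]
Visit Q → queue [S, T, P, R, C, M, N, O, D, G, H, L]
Visit S → queue [T, P, R, C, M, N, O, D, G, H, L]
Visit T; enqueue J → queue [P, R, C, M, N, O, D, G, H, L, J]
Visit P → queue [R, C, M, N, O, D, G, H, L, J]
Visit R → queue [C, M, N, O, D, G, H, L, J]
Visit C → queue [M, N, O, D, G, H, L, J]
Visit M → queue [N, O, D, G, H, L, J]
Visit N → queue [O, D, G, H, L, J]
Visit O → queue [D, G, H, L, J]
Visit D → queue [G, H, L, J]
Visit G → queue [H, L, J]
Visit H → queue [L, J]
Visit L → queue [J]
Visit J → queue []

Visit order: I, B, E, F, K, Q, S, T, P, R, C, M, N, O, D, G, H, L, J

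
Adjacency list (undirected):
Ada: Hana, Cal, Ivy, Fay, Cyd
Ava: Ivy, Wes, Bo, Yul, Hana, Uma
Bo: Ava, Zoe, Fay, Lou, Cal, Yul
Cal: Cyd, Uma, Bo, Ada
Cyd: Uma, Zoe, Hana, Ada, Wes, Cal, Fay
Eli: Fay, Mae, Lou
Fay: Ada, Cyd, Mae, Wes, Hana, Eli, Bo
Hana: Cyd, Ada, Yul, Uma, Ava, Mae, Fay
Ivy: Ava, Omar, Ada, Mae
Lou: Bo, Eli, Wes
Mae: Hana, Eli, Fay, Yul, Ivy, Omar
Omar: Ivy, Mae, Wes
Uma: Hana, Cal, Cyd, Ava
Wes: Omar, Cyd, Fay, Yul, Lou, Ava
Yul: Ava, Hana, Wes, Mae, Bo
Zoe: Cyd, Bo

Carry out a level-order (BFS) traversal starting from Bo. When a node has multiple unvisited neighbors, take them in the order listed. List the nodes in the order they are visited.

Visit Bo; enqueue Ava, Zoe, Fay, Lou, Cal, Yul → queue [Ava, Zoe, Fay, Lou, Cal, Yul]
Visit Ava; enqueue Ivy, Wes, Hana, Uma → queue [Zoe, Fay, Lou, Cal, Yul, Ivy, Wes, Hana, Uma]
Visit Zoe; enqueue Cyd → queue [Fay, Lou, Cal, Yul, Ivy, Wes, Hana, Uma, Cyd]
Visit Fay; enqueue Ada, Mae, Eli → queue [Lou, Cal, Yul, Ivy, Wes, Hana, Uma, Cyd, Ada, Mae, Eli]
Visit Lou → queue [Cal, Yul, Ivy, Wes, Hana, Uma, Cyd, Ada, Mae, Eli]
Visit Cal → queue [Yul, Ivy, Wes, Hana, Uma, Cyd, Ada, Mae, Eli]
Visit Yul → queue [Ivy, Wes, Hana, Uma, Cyd, Ada, Mae, Eli]
Visit Ivy; enqueue Omar → queue [Wes, Hana, Uma, Cyd, Ada, Mae, Eli, Omar]
Visit Wes → queue [Hana, Uma, Cyd, Ada, Mae, Eli, Omar]
Visit Hana → queue [Uma, Cyd, Ada, Mae, Eli, Omar]
Visit Uma → queue [Cyd, Ada, Mae, Eli, Omar]
Visit Cyd → queue [Ada, Mae, Eli, Omar]
Visit Ada → queue [Mae, Eli, Omar]
Visit Mae → queue [Eli, Omar]
Visit Eli → queue [Omar]
Visit Omar → queue []

Bo, Ava, Zoe, Fay, Lou, Cal, Yul, Ivy, Wes, Hana, Uma, Cyd, Ada, Mae, Eli, Omar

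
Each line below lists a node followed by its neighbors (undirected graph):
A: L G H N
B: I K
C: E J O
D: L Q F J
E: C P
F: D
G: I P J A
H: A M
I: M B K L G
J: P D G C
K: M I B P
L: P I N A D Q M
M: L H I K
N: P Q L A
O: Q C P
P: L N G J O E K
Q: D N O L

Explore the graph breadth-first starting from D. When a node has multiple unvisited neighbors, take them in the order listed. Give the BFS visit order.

Visit D; enqueue L, Q, F, J → queue [L, Q, F, J]
Visit L; enqueue P, I, N, A, M → queue [Q, F, J, P, I, N, A, M]
Visit Q; enqueue O → queue [F, J, P, I, N, A, M, O]
Visit F → queue [J, P, I, N, A, M, O]
Visit J; enqueue G, C → queue [P, I, N, A, M, O, G, C]
Visit P; enqueue E, K → queue [I, N, A, M, O, G, C, E, K]
Visit I; enqueue B → queue [N, A, M, O, G, C, E, K, B]
Visit N → queue [A, M, O, G, C, E, K, B]
Visit A; enqueue H → queue [M, O, G, C, E, K, B, H]
Visit M → queue [O, G, C, E, K, B, H]
Visit O → queue [G, C, E, K, B, H]
Visit G → queue [C, E, K, B, H]
Visit C → queue [E, K, B, H]
Visit E → queue [K, B, H]
Visit K → queue [B, H]
Visit B → queue [H]
Visit H → queue []

D -> L -> Q -> F -> J -> P -> I -> N -> A -> M -> O -> G -> C -> E -> K -> B -> H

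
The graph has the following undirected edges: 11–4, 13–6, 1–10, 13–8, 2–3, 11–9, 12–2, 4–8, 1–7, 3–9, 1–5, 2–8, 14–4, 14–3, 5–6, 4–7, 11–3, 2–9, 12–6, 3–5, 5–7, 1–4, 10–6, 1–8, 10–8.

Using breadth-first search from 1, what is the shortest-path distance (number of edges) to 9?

3

Level 0: 1
Level 1: 4, 5, 7, 8, 10
Level 2: 2, 3, 6, 11, 13, 14
Level 3: 9, 12
9 first appears at level 3.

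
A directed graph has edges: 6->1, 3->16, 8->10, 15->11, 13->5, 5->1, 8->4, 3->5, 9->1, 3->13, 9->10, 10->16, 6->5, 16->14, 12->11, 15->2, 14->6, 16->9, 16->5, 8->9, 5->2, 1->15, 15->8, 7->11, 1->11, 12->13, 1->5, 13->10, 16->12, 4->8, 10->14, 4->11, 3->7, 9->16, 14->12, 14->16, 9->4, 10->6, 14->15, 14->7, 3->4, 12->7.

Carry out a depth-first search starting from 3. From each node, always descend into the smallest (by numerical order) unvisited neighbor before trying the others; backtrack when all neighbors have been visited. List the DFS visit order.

Visit 3
3 → 4
4 → 8
8 → 9
9 → 1
1 → 5
5 → 2
1 → 11
1 → 15
9 → 10
10 → 6
10 → 14
14 → 7
14 → 12
12 → 13
14 → 16

3 -> 4 -> 8 -> 9 -> 1 -> 5 -> 2 -> 11 -> 15 -> 10 -> 6 -> 14 -> 7 -> 12 -> 13 -> 16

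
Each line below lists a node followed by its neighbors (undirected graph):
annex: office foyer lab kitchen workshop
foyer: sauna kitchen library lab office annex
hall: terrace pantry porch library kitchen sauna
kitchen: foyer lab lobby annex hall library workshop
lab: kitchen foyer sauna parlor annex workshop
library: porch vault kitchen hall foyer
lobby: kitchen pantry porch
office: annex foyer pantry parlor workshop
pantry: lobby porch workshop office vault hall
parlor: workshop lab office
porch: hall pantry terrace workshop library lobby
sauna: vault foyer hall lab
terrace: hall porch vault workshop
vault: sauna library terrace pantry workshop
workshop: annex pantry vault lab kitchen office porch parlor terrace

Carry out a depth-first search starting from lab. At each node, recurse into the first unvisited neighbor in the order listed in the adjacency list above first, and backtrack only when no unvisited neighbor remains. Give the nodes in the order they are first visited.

lab, kitchen, foyer, sauna, vault, library, porch, hall, terrace, workshop, annex, office, pantry, lobby, parlor

Visit lab
lab → kitchen
kitchen → foyer
foyer → sauna
sauna → vault
vault → library
library → porch
porch → hall
hall → terrace
terrace → workshop
workshop → annex
annex → office
office → pantry
pantry → lobby
office → parlor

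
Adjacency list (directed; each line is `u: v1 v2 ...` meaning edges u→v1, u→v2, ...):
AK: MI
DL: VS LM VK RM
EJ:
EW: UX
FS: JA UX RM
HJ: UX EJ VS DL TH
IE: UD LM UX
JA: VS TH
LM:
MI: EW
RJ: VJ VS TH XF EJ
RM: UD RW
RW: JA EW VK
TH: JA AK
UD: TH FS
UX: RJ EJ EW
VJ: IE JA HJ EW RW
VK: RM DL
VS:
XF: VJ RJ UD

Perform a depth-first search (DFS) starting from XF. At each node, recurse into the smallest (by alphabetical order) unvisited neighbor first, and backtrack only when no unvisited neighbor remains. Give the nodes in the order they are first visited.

Visit XF
XF → RJ
RJ → EJ
RJ → TH
TH → AK
AK → MI
MI → EW
EW → UX
TH → JA
JA → VS
RJ → VJ
VJ → HJ
HJ → DL
DL → LM
DL → RM
RM → RW
RW → VK
RM → UD
UD → FS
VJ → IE

XF, RJ, EJ, TH, AK, MI, EW, UX, JA, VS, VJ, HJ, DL, LM, RM, RW, VK, UD, FS, IE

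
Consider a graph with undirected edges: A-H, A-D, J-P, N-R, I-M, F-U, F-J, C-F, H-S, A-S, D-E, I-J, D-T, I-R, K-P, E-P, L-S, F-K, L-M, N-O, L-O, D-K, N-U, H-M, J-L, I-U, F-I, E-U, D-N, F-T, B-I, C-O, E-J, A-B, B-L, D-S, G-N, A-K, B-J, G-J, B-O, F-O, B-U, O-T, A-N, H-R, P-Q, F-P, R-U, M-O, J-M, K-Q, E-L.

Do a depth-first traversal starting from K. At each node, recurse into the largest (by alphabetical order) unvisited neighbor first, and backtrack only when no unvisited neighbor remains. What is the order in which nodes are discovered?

K → Q → P → J → M → O → T → F → U → R → N → G → D → S → L → E → B → I → A → H → C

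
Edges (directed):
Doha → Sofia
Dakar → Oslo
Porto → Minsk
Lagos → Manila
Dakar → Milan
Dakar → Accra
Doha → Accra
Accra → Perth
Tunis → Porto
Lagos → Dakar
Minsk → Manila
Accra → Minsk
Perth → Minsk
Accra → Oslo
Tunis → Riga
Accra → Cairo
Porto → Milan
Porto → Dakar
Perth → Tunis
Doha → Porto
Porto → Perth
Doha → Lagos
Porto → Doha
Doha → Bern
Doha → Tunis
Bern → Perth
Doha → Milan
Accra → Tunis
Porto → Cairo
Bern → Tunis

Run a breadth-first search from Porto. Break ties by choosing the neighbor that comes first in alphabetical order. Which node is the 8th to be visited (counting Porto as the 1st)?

Visit Porto; enqueue Cairo, Dakar, Doha, Milan, Minsk, Perth → queue [Cairo, Dakar, Doha, Milan, Minsk, Perth]
Visit Cairo → queue [Dakar, Doha, Milan, Minsk, Perth]
Visit Dakar; enqueue Accra, Oslo → queue [Doha, Milan, Minsk, Perth, Accra, Oslo]
Visit Doha; enqueue Bern, Lagos, Sofia, Tunis → queue [Milan, Minsk, Perth, Accra, Oslo, Bern, Lagos, Sofia, Tunis]
Visit Milan → queue [Minsk, Perth, Accra, Oslo, Bern, Lagos, Sofia, Tunis]
Visit Minsk; enqueue Manila → queue [Perth, Accra, Oslo, Bern, Lagos, Sofia, Tunis, Manila]
Visit Perth → queue [Accra, Oslo, Bern, Lagos, Sofia, Tunis, Manila]
Visit Accra → queue [Oslo, Bern, Lagos, Sofia, Tunis, Manila]
Visit Oslo → queue [Bern, Lagos, Sofia, Tunis, Manila]
Visit Bern → queue [Lagos, Sofia, Tunis, Manila]
Visit Lagos → queue [Sofia, Tunis, Manila]
Visit Sofia → queue [Tunis, Manila]
Visit Tunis; enqueue Riga → queue [Manila, Riga]
Visit Manila → queue [Riga]
Visit Riga → queue []

Visit order: Porto, Cairo, Dakar, Doha, Milan, Minsk, Perth, Accra, Oslo, Bern, Lagos, Sofia, Tunis, Manila, Riga

Accra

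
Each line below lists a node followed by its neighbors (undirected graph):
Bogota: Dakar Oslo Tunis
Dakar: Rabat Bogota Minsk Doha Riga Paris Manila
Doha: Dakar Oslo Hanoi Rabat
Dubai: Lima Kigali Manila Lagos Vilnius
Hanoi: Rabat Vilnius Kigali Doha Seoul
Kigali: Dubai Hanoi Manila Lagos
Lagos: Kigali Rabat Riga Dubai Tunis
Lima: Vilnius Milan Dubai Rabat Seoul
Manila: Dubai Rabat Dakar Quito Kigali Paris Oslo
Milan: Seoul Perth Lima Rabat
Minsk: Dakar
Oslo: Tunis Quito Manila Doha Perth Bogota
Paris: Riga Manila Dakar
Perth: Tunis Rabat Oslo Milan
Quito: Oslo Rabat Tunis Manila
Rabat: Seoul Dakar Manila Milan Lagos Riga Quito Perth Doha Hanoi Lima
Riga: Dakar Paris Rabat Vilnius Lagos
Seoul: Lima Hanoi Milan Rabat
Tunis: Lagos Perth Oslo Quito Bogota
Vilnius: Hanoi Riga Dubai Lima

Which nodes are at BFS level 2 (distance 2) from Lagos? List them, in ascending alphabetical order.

Bogota, Dakar, Doha, Hanoi, Lima, Manila, Milan, Oslo, Paris, Perth, Quito, Seoul, Vilnius

Level 0: Lagos
Level 1: Dubai, Kigali, Rabat, Riga, Tunis
Level 2: Bogota, Dakar, Doha, Hanoi, Lima, Manila, Milan, Oslo, Paris, Perth, Quito, Seoul, Vilnius
Level 3: Minsk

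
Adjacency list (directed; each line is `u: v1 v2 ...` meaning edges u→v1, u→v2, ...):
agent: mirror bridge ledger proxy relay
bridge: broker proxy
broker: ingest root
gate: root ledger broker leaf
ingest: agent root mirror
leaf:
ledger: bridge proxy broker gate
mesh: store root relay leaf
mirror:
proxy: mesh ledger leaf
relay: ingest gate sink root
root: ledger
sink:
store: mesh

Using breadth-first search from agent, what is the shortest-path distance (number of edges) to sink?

Level 0: agent
Level 1: bridge, ledger, mirror, proxy, relay
Level 2: broker, gate, ingest, leaf, mesh, root, sink
Level 3: store
sink first appears at level 2.

2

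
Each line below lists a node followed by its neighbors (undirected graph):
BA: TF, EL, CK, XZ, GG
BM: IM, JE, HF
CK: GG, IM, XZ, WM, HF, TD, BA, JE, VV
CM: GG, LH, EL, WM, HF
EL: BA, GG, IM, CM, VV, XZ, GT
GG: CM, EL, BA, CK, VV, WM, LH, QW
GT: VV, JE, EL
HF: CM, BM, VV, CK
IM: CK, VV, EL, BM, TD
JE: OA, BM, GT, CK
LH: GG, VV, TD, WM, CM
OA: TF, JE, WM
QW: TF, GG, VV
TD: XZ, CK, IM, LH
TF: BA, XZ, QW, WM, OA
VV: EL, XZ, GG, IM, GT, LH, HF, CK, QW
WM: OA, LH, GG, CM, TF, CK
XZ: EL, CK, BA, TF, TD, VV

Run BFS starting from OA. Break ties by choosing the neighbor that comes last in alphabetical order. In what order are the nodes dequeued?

OA -> WM -> TF -> JE -> LH -> GG -> CM -> CK -> XZ -> QW -> BA -> GT -> BM -> VV -> TD -> EL -> HF -> IM

Visit OA; enqueue WM, TF, JE → queue [WM, TF, JE]
Visit WM; enqueue LH, GG, CM, CK → queue [TF, JE, LH, GG, CM, CK]
Visit TF; enqueue XZ, QW, BA → queue [JE, LH, GG, CM, CK, XZ, QW, BA]
Visit JE; enqueue GT, BM → queue [LH, GG, CM, CK, XZ, QW, BA, GT, BM]
Visit LH; enqueue VV, TD → queue [GG, CM, CK, XZ, QW, BA, GT, BM, VV, TD]
Visit GG; enqueue EL → queue [CM, CK, XZ, QW, BA, GT, BM, VV, TD, EL]
Visit CM; enqueue HF → queue [CK, XZ, QW, BA, GT, BM, VV, TD, EL, HF]
Visit CK; enqueue IM → queue [XZ, QW, BA, GT, BM, VV, TD, EL, HF, IM]
Visit XZ → queue [QW, BA, GT, BM, VV, TD, EL, HF, IM]
Visit QW → queue [BA, GT, BM, VV, TD, EL, HF, IM]
Visit BA → queue [GT, BM, VV, TD, EL, HF, IM]
Visit GT → queue [BM, VV, TD, EL, HF, IM]
Visit BM → queue [VV, TD, EL, HF, IM]
Visit VV → queue [TD, EL, HF, IM]
Visit TD → queue [EL, HF, IM]
Visit EL → queue [HF, IM]
Visit HF → queue [IM]
Visit IM → queue []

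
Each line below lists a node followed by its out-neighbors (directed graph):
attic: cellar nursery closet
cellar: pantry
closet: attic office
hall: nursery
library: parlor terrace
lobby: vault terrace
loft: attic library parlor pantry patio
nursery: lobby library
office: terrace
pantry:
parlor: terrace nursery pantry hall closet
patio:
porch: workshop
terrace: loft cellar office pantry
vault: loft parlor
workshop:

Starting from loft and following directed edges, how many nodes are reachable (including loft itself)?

BFS from loft visits: loft, attic, library, pantry, parlor, patio, cellar, closet, nursery, terrace, hall, office, lobby, vault
Reachable nodes: 14 of 16 total.

14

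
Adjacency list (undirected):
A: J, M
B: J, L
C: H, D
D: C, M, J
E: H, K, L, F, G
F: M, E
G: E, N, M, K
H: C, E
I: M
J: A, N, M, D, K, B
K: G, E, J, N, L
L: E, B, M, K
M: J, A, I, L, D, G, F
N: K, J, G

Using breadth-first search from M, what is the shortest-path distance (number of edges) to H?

Level 0: M
Level 1: A, D, F, G, I, J, L
Level 2: B, C, E, K, N
Level 3: H
H first appears at level 3.

3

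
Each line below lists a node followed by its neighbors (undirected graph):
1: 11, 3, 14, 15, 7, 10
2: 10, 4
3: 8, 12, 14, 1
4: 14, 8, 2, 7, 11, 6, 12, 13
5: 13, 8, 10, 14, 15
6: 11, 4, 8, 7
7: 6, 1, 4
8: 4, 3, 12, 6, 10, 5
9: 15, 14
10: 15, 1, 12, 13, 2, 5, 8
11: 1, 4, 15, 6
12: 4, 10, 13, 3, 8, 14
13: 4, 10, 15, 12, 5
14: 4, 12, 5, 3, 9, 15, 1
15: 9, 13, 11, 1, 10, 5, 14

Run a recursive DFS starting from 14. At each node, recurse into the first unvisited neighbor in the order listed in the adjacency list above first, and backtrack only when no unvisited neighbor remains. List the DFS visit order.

14, 4, 8, 3, 12, 10, 15, 9, 13, 5, 11, 1, 7, 6, 2

Visit 14
14 → 4
4 → 8
8 → 3
3 → 12
12 → 10
10 → 15
15 → 9
15 → 13
13 → 5
15 → 11
11 → 1
1 → 7
7 → 6
10 → 2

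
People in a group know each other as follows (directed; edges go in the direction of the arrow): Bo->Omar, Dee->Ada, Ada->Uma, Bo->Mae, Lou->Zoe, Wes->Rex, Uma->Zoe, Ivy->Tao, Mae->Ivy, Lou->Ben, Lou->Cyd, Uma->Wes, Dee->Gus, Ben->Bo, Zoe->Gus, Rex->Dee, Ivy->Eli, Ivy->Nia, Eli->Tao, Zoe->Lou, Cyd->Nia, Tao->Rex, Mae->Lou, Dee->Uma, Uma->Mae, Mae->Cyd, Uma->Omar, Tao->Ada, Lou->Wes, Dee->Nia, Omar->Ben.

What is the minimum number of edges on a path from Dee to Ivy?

3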